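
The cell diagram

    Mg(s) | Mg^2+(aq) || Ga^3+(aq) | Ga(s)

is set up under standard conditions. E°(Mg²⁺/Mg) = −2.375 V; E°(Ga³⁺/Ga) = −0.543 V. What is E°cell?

+1.832 V

By convention the left-hand electrode in cell notation is the anode (oxidation) and the right-hand electrode is the cathode (reduction).
E°cell = E°(right) − E°(left) = −0.543 − (−2.375) = +1.832 V.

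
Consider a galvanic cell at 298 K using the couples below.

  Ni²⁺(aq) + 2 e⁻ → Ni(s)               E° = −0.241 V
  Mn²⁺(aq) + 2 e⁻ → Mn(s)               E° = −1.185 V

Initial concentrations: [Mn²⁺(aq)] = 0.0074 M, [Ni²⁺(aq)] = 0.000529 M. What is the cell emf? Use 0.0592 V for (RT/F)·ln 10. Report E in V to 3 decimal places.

+0.910 V

Ni²⁺/Ni is reduced (cathode, E° = −0.241 V) and Mn²⁺/Mn is oxidized (anode).
E°cell = E°cat − E°an = −0.241 − (−1.185) = +0.944 V; n = 2.
Balancing gives Ni²⁺(aq) + Mn(s) → Ni(s) + Mn²⁺(aq); hence Q = [Mn²⁺(aq)] / [Ni²⁺(aq)] = 14 (log Q = 1.146).
E = E° − (0.0592/n)·log Q = +0.944 − (0.0592/2)(1.146) = +0.910 V.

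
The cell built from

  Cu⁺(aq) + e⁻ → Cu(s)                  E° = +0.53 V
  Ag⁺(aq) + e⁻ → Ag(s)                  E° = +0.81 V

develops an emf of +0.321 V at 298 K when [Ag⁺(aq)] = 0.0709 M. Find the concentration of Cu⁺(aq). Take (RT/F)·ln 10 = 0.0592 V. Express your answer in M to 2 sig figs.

The Ag⁺/Ag couple has the larger reduction potential, so it is the cathode: E°cell = +0.81 − (+0.53) = +0.28 V and n = 1.
Since E = E° − (0.0592/n)·log Q, log Q = n(E° − E)/0.0592 = −0.693.
The balanced reaction is Ag⁺(aq) + Cu(s) → Ag(s) + Cu⁺(aq), so Q = [Cu⁺(aq)] / [Ag⁺(aq)].
Isolating [Cu⁺(aq)] in Q = 10^{−0.693} yields log [Cu⁺(aq)] = −1.842, i.e. 0.014 M.

0.014 M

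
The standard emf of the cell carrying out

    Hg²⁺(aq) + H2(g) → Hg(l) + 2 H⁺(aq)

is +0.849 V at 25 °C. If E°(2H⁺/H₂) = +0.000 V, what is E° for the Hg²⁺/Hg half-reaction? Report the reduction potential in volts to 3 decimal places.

In the reaction as written the Hg²⁺/Hg couple is reduced (cathode) and 2H⁺/H₂ is oxidized (anode), so E°cell = E°(Hg²⁺/Hg) − E°(2H⁺/H₂).
E°(Hg²⁺/Hg) = E°cell + E°(anode) = +0.849 + (+0.000) = +0.849 V.

+0.849 V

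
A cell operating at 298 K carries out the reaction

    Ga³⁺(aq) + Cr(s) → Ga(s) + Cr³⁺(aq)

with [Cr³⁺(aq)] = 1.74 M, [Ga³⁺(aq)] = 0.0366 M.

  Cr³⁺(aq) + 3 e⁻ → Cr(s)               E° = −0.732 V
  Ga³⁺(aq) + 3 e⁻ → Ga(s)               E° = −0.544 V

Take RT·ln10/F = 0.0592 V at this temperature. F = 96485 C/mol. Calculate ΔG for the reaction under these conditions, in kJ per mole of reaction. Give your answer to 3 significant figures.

With Ga³⁺/Ga reduced at the cathode, E°cell = −0.544 − (−0.732) = +0.188 V and n = 3.
Q = [Cr³⁺(aq)] / [Ga³⁺(aq)] = 47.5, so log Q = 1.677 and E = +0.188 − (0.0592/3)(1.677) = +0.1549 V.
Finally ΔG = −nFE = −(3)(96485 C/mol)(+0.1549 V) = −44.8 kJ/mol.

−44.8 kJ/mol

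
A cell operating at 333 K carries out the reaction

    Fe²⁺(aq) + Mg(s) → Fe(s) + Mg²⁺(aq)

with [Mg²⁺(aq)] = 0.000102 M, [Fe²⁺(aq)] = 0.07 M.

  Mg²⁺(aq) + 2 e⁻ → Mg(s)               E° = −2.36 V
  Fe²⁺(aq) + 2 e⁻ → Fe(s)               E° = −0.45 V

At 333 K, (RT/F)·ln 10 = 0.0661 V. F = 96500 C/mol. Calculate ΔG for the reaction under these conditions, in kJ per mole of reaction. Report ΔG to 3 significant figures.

−387 kJ/mol

E°cell = −0.45 − (−2.36) = +1.91 V; the balanced reaction transfers n = 2 electrons.
Q = [Mg²⁺(aq)] / [Fe²⁺(aq)] = 0.00146, so log Q = −2.836 and E = +1.91 − (0.0661/2)(−2.836) = +2.0037 V.
Finally ΔG = −nFE = −(2)(96500 C/mol)(+2.0037 V) = −387 kJ/mol.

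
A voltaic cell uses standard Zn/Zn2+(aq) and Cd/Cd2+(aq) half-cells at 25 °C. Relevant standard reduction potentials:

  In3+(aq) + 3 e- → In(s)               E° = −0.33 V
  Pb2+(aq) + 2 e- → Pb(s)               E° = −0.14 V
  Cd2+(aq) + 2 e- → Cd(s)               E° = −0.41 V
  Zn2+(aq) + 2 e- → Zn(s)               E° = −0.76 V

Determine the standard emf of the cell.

+0.35 V

Of the two couples in this cell, the one with the more positive reduction potential is reduced at the cathode: here that is Cd²⁺/Cd (−0.41 V); Zn²⁺/Zn (−0.76 V) is the anode.
E°cell = E°(cathode) − E°(anode) = −0.41 − (−0.76) = +0.35 V.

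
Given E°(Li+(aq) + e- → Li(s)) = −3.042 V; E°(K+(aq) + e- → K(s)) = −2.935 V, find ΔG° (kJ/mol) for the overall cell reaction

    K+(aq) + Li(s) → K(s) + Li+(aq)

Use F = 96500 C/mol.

In the reaction as written K+(aq) is reduced, so the K⁺/K couple is the cathode and Li⁺/Li is the anode.
E°cell = −2.935 − (−3.042) = +0.107 V; balancing electrons gives n = 1.
ΔG° = −nFE°cell = −(1)(96500)(+0.107) J/mol = −10.3 kJ/mol.

−10.3 kJ/mol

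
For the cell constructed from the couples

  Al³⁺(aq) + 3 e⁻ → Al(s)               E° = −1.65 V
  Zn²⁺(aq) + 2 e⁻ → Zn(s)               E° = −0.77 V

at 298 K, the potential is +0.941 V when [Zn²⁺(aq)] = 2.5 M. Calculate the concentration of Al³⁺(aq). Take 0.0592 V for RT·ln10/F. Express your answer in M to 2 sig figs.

The Zn²⁺/Zn couple has the larger reduction potential, so it is the cathode: E°cell = −0.77 − (−1.65) = +0.88 V and n = 6.
Since E = E° − (0.0592/n)·log Q, log Q = n(E° − E)/0.0592 = −6.182.
For 3 Zn²⁺(aq) + 2 Al(s) → 3 Zn(s) + 2 Al³⁺(aq), the reaction quotient is Q = [Al³⁺(aq)]^2 / [Zn²⁺(aq)]^3.
Solving for the unknown gives log [Al³⁺(aq)] = −2.494, so [Al³⁺(aq)] ≈ 0.0032 M.

0.0032 M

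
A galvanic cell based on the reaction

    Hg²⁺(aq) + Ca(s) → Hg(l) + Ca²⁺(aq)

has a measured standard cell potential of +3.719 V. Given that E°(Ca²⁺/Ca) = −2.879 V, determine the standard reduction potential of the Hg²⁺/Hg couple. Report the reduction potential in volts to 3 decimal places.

+0.840 V

In the reaction as written the Hg²⁺/Hg couple is reduced (cathode) and Ca²⁺/Ca is oxidized (anode), so E°cell = E°(Hg²⁺/Hg) − E°(Ca²⁺/Ca).
E°(Hg²⁺/Hg) = E°cell + E°(anode) = +3.719 + (−2.879) = +0.840 V.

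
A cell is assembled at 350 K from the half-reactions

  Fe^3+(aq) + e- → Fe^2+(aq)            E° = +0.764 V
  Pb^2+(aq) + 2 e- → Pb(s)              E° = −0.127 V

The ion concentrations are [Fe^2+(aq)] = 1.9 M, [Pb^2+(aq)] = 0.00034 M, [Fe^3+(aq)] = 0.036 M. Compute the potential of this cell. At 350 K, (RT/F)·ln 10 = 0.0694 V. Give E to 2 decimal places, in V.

+0.89 V

Since E°(Fe³⁺/Fe²⁺) > E°(Pb²⁺/Pb), Fe³⁺/Fe²⁺ serves as the cathode.
E°cell = +0.764 − (−0.127) = +0.891 V, with n = 2 electrons transferred.
The balanced reaction is 2 Fe^3+(aq) + Pb(s) → 2 Fe^2+(aq) + Pb^2+(aq), so Q = ([Fe^2+(aq)]^2·[Pb^2+(aq)]) / [Fe^3+(aq)]^2 = 0.947 and log Q = −0.024.
Applying E = E° − (RT ln10/nF)·log Q gives +0.891 − (0.0694/2)(−0.024) = +0.89 V.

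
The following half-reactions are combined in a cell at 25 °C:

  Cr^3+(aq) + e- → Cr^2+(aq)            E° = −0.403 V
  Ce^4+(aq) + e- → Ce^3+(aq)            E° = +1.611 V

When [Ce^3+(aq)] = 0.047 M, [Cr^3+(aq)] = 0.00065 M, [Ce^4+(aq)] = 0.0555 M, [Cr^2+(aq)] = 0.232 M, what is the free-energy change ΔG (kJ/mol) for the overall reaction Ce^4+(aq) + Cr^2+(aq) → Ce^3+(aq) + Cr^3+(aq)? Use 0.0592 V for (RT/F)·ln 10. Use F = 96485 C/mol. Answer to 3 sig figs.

With Ce⁴⁺/Ce³⁺ reduced at the cathode, E°cell = +1.611 − (−0.403) = +2.014 V and n = 1.
Q = ([Ce^3+(aq)]·[Cr^3+(aq)]) / ([Ce^4+(aq)]·[Cr^2+(aq)]) = 0.00237, so log Q = −2.625 and E = +2.014 − (0.0592/1)(−2.625) = +2.1694 V.
Then ΔG = −nFE = −1 × 96485 × +2.1694 J/mol = −209 kJ/mol.

−209 kJ/mol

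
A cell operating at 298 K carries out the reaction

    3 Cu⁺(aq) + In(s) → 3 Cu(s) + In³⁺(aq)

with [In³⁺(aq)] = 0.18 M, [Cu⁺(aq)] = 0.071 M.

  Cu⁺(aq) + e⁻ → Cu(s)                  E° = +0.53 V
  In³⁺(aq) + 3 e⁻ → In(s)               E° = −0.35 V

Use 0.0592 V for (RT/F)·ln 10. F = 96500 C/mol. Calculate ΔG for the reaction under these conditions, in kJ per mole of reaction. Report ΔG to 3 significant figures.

E°cell = +0.53 − (−0.35) = +0.88 V; the balanced reaction transfers n = 3 electrons.
The reaction quotient is [In³⁺(aq)] / [Cu⁺(aq)]^3 = 503; by Nernst, E = +0.88 − (0.0592/3)(2.701) = +0.8267 V.
Then ΔG = −nFE = −3 × 96500 × +0.8267 J/mol = −239 kJ/mol.

−239 kJ/mol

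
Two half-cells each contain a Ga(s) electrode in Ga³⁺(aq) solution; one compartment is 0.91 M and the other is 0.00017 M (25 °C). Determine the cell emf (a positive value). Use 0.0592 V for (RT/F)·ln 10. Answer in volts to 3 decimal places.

For a concentration cell E°cell = 0, since both electrodes use the same couple.
The compartment with the higher Ga³⁺(aq) concentration (0.91 M) acts as the cathode; ions are reduced there and produced at the dilute (0.00017 M) anode.
With n = 3, Ecell = −(0.0592/3)·log([dilute]/[conc]) = −(0.0592/3)·log(0.00017/0.91) = +0.074 V.

0.074 V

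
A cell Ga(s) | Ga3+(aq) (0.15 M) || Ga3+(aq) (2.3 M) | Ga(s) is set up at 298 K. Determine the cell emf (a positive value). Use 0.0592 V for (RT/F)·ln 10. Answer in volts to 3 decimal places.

For a concentration cell E°cell = 0, since both electrodes use the same couple.
The compartment with the higher Ga3+(aq) concentration (2.3 M) acts as the cathode; ions are reduced there and produced at the dilute (0.15 M) anode.
With n = 3, Ecell = −(0.0592/3)·log([dilute]/[conc]) = −(0.0592/3)·log(0.15/2.3) = +0.023 V.

0.023 V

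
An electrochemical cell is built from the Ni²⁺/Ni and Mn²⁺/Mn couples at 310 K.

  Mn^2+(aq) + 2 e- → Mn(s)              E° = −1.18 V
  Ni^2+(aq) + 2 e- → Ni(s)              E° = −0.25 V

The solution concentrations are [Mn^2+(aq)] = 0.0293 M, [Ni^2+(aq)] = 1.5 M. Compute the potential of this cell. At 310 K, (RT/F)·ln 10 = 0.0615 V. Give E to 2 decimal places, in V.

+0.98 V

The Ni²⁺/Ni couple has the more positive E°, so it is the cathode; Mn²⁺/Mn is the anode.
E°cell = −0.25 − (−1.18) = +0.93 V, with n = 2 electrons transferred.
Balancing gives Ni^2+(aq) + Mn(s) → Ni(s) + Mn^2+(aq); hence Q = [Mn^2+(aq)] / [Ni^2+(aq)] = 0.0195 (log Q = −1.709).
Applying E = E° − (RT ln10/nF)·log Q gives +0.93 − (0.0615/2)(−1.709) = +0.98 V.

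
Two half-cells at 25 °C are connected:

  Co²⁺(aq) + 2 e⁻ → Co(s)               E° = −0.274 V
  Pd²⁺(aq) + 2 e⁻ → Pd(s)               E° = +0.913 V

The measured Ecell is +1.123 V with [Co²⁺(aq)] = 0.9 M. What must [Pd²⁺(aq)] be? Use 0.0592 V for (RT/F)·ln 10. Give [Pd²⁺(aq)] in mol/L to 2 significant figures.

0.0062 M

The Pd²⁺/Pd couple has the larger reduction potential, so it is the cathode: E°cell = +0.913 − (−0.274) = +1.187 V and n = 2.
Rearranging E = E° − (0.0592/n)·log Q gives log Q = 2(+1.187 − (+1.123))/0.0592 = 2.162.
The balanced reaction is Pd²⁺(aq) + Co(s) → Pd(s) + Co²⁺(aq), so Q = [Co²⁺(aq)] / [Pd²⁺(aq)].
Solving for the unknown gives log [Pd²⁺(aq)] = −2.208, so [Pd²⁺(aq)] ≈ 0.0062 M.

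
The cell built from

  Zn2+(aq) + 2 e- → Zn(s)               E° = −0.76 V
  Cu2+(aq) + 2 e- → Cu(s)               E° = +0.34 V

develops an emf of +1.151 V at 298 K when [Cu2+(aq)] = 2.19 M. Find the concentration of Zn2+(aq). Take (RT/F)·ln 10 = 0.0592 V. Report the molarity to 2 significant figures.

With Cu²⁺/Cu at the cathode and Zn²⁺/Zn at the anode, E°cell = +0.34 − (−0.76) = +1.10 V (n = 2).
From the Nernst equation, log Q = n(E° − E)/0.0592 = 2·(+1.10 − (+1.151))/0.0592 = −1.723.
Balancing electrons gives Cu2+(aq) + Zn(s) → Cu(s) + Zn2+(aq); thus Q = [Zn2+(aq)] / [Cu2+(aq)].
Substituting the known concentrations and solving, log [Zn2+(aq)] = −1.383 and [Zn2+(aq)] = 0.041 M.

0.041 M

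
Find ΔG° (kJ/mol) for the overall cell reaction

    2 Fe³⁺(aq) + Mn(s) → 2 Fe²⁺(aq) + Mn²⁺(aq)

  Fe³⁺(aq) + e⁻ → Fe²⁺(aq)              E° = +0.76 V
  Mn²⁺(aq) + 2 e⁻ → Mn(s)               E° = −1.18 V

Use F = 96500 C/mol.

−374 kJ/mol

In the reaction as written Fe³⁺(aq) is reduced, so the Fe³⁺/Fe²⁺ couple is the cathode and Mn²⁺/Mn is the anode.
E°cell = +0.76 − (−1.18) = +1.94 V; balancing electrons gives n = 2.
ΔG° = −nFE°cell = −(2)(96500)(+1.94) J/mol = −374 kJ/mol.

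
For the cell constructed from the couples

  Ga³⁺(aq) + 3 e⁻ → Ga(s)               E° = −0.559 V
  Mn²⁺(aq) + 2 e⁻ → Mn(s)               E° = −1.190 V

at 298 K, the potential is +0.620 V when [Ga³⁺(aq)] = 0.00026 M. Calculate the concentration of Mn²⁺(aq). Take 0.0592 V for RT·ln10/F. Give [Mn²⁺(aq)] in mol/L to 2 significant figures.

0.0096 M

The Ga³⁺/Ga couple has the larger reduction potential, so it is the cathode: E°cell = −0.559 − (−1.190) = +0.631 V and n = 6.
Rearranging E = E° − (0.0592/n)·log Q gives log Q = 6(+0.631 − (+0.620))/0.0592 = 1.115.
The balanced reaction is 2 Ga³⁺(aq) + 3 Mn(s) → 2 Ga(s) + 3 Mn²⁺(aq), so Q = [Mn²⁺(aq)]^3 / [Ga³⁺(aq)]^2.
Substituting the known concentrations and solving, log [Mn²⁺(aq)] = −2.018 and [Mn²⁺(aq)] = 0.0096 M.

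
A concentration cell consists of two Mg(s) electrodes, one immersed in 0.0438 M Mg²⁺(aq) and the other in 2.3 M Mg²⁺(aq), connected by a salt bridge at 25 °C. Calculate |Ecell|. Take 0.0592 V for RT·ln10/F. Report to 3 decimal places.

For a concentration cell E°cell = 0, since both electrodes use the same couple.
The compartment with the higher Mg²⁺(aq) concentration (2.3 M) acts as the cathode; ions are reduced there and produced at the dilute (0.0438 M) anode.
With n = 2, Ecell = −(0.0592/2)·log([dilute]/[conc]) = −(0.0592/2)·log(0.0438/2.3) = +0.051 V.

0.051 V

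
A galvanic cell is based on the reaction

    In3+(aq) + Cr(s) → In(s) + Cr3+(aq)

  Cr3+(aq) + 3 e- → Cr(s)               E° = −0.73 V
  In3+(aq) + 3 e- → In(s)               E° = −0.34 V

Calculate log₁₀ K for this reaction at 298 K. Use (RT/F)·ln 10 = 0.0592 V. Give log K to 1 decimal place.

log K = 19.8

The In³⁺/In couple is reduced (cathode); E°cell = −0.34 − (−0.73) = +0.39 V with n = 3.
At equilibrium E = 0, so log K = nE°cell / 0.0592 = (3)(+0.39) / 0.0592 = 19.8.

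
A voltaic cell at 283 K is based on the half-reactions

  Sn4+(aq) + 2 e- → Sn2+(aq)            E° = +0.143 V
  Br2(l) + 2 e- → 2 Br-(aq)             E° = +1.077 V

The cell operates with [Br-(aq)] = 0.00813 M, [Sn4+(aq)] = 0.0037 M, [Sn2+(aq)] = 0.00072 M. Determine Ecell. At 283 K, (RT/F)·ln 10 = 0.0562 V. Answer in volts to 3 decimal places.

Since E°(Br₂/Br⁻) > E°(Sn⁴⁺/Sn²⁺), Br₂/Br⁻ serves as the cathode.
The standard potential is +1.077 − (+0.143) = +0.934 V and the balanced reaction transfers n = 2 electrons.
For the overall reaction Br2(l) + Sn2+(aq) → 2 Br-(aq) + Sn4+(aq), Q = ([Br-(aq)]^2·[Sn4+(aq)]) / [Sn2+(aq)] = 0.00034, giving log Q = −3.469.
E = E° − (0.0562/n)·log Q = +0.934 − (0.0562/2)(−3.469) = +1.031 V.

+1.031 V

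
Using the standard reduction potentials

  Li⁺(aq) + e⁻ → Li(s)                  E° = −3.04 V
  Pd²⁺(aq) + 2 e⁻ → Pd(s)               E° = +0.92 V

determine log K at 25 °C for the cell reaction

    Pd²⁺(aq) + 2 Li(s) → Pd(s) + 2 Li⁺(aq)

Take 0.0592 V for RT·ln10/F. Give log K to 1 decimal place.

The Pd²⁺/Pd couple is reduced (cathode); E°cell = +0.92 − (−3.04) = +3.96 V with n = 2.
At equilibrium E = 0, so log K = nE°cell / 0.0592 = (2)(+3.96) / 0.0592 = 133.8.

log K = 133.8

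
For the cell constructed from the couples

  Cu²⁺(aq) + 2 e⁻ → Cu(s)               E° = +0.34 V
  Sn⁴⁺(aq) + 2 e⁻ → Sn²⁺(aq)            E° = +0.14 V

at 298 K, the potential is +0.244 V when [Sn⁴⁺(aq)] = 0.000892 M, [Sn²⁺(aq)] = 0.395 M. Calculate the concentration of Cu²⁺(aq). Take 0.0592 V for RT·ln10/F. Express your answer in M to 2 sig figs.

Cu²⁺/Cu is the cathode (higher E°); E°cell = +0.34 − (+0.14) = +0.20 V with n = 2.
Since E = E° − (0.0592/n)·log Q, log Q = n(E° − E)/0.0592 = −1.486.
For Cu²⁺(aq) + Sn²⁺(aq) → Cu(s) + Sn⁴⁺(aq), the reaction quotient is Q = [Sn⁴⁺(aq)] / ([Cu²⁺(aq)]·[Sn²⁺(aq)]).
Substituting the known concentrations and solving, log [Cu²⁺(aq)] = −1.160 and [Cu²⁺(aq)] = 0.069 M.

0.069 M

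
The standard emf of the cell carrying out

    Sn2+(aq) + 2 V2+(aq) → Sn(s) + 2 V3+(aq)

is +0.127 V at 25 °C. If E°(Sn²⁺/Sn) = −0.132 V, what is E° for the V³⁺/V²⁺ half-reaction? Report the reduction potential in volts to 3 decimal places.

−0.259 V

In the reaction as written the Sn²⁺/Sn couple is reduced (cathode) and V³⁺/V²⁺ is oxidized (anode), so E°cell = E°(Sn²⁺/Sn) − E°(V³⁺/V²⁺).
E°(V³⁺/V²⁺) = E°(cathode) − E°cell = −0.132 − (+0.127) = −0.259 V.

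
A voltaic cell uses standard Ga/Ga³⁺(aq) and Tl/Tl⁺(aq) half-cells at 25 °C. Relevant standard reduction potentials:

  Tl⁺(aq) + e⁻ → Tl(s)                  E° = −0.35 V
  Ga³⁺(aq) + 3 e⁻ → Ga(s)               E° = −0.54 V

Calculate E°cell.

Of the two couples in this cell, the one with the more positive reduction potential is reduced at the cathode: here that is Tl⁺/Tl (−0.35 V); Ga³⁺/Ga (−0.54 V) is the anode.
E°cell = E°(cathode) − E°(anode) = −0.35 − (−0.54) = +0.19 V.

+0.19 V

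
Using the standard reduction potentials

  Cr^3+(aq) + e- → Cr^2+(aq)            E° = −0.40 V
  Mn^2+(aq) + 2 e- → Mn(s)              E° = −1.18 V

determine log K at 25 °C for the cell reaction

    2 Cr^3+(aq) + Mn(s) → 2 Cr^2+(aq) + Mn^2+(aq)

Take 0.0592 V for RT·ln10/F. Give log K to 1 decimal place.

log K = 26.4

The Cr³⁺/Cr²⁺ couple is reduced (cathode); E°cell = −0.40 − (−1.18) = +0.78 V with n = 2.
At equilibrium E = 0, so log K = nE°cell / 0.0592 = (2)(+0.78) / 0.0592 = 26.4.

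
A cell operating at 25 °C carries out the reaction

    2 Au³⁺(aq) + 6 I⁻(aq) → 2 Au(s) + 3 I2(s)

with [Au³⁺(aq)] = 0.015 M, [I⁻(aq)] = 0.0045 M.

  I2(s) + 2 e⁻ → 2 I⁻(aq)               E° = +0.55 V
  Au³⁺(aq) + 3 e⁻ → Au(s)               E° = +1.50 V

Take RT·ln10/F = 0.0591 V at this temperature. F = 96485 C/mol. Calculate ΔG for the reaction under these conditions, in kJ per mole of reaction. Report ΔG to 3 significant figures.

−449 kJ/mol

With Au³⁺/Au reduced at the cathode, E°cell = +1.50 − (+0.55) = +0.95 V and n = 6.
Here Q = 1 / ([Au³⁺(aq)]^2·[I⁻(aq)]^6) = 5.35×10^17 (log Q = 17.729), giving E = +0.95 − (0.0591/6)·(17.729) = +0.7754 V.
ΔG = −nFE = −(6)(96485)(+0.7754) J/mol = −449 kJ/mol.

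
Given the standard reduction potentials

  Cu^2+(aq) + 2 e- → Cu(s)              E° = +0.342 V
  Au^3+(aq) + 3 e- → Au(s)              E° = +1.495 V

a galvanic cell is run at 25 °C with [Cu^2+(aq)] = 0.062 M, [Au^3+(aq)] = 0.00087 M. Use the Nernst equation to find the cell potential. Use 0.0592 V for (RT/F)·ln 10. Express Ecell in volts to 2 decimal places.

+1.13 V

The Au³⁺/Au couple has the more positive E°, so it is the cathode; Cu²⁺/Cu is the anode.
The standard potential is +1.495 − (+0.342) = +1.153 V and the balanced reaction transfers n = 6 electrons.
For the overall reaction 2 Au^3+(aq) + 3 Cu(s) → 2 Au(s) + 3 Cu^2+(aq), Q = [Cu^2+(aq)]^3 / [Au^3+(aq)]^2 = 315, giving log Q = 2.498.
By the Nernst equation, E = +1.153 − (0.0592/6)·(2.498) = +1.13 V.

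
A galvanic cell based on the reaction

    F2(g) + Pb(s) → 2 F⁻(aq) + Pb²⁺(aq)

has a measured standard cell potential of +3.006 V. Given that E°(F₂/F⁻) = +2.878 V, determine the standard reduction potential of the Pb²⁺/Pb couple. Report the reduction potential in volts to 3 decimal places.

−0.128 V

In the reaction as written the F₂/F⁻ couple is reduced (cathode) and Pb²⁺/Pb is oxidized (anode), so E°cell = E°(F₂/F⁻) − E°(Pb²⁺/Pb).
E°(Pb²⁺/Pb) = E°(cathode) − E°cell = +2.878 − (+3.006) = −0.128 V.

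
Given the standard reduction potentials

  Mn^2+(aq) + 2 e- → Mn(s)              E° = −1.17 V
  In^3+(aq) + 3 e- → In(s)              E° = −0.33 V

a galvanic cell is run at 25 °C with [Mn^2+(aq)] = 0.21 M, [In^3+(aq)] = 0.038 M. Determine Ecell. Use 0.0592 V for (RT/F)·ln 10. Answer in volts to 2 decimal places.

+0.83 V

In³⁺/In is reduced (cathode, E° = −0.33 V) and Mn²⁺/Mn is oxidized (anode).
E°cell = E°cat − E°an = −0.33 − (−1.17) = +0.84 V; n = 6.
Balancing gives 2 In^3+(aq) + 3 Mn(s) → 2 In(s) + 3 Mn^2+(aq); hence Q = [Mn^2+(aq)]^3 / [In^3+(aq)]^2 = 6.41 (log Q = 0.807).
Applying E = E° − (RT ln10/nF)·log Q gives +0.84 − (0.0592/6)(0.807) = +0.83 V.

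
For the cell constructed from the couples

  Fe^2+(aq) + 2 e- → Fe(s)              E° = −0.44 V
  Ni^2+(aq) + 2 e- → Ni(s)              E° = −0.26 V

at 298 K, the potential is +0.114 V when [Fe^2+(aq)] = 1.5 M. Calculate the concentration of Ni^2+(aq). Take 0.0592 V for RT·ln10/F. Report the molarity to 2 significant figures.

0.0088 M

Ni²⁺/Ni is the cathode (higher E°); E°cell = −0.26 − (−0.44) = +0.18 V with n = 2.
Since E = E° − (0.0592/n)·log Q, log Q = n(E° − E)/0.0592 = 2.230.
For Ni^2+(aq) + Fe(s) → Ni(s) + Fe^2+(aq), the reaction quotient is Q = [Fe^2+(aq)] / [Ni^2+(aq)].
Isolating [Ni^2+(aq)] in Q = 10^{2.230} yields log [Ni^2+(aq)] = −2.054, i.e. 0.0088 M.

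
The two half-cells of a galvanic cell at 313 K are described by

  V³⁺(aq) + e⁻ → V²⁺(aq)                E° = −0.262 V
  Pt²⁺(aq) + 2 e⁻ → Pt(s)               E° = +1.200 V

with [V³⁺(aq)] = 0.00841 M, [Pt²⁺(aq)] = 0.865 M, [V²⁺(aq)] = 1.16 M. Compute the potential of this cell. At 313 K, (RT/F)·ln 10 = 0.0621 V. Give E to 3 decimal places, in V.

The Pt²⁺/Pt couple has the more positive E°, so it is the cathode; V³⁺/V²⁺ is the anode.
E°cell = +1.200 − (−0.262) = +1.462 V, with n = 2 electrons transferred.
For the overall reaction Pt²⁺(aq) + 2 V²⁺(aq) → Pt(s) + 2 V³⁺(aq), Q = [V³⁺(aq)]^2 / ([Pt²⁺(aq)]·[V²⁺(aq)]^2) = 6.08×10^−5, giving log Q = −4.216.
E = E° − (0.0621/n)·log Q = +1.462 − (0.0621/2)(−4.216) = +1.593 V.

+1.593 V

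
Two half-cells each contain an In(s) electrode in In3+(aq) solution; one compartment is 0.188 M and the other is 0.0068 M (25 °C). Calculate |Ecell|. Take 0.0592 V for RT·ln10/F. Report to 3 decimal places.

For a concentration cell E°cell = 0, since both electrodes use the same couple.
The compartment with the higher In3+(aq) concentration (0.188 M) acts as the cathode; ions are reduced there and produced at the dilute (0.0068 M) anode.
With n = 3, Ecell = −(0.0592/3)·log([dilute]/[conc]) = −(0.0592/3)·log(0.0068/0.188) = +0.028 V.

0.028 V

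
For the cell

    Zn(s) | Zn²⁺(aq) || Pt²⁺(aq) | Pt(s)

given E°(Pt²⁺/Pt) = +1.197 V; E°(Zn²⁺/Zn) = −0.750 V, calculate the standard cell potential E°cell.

By convention the left-hand electrode in cell notation is the anode (oxidation) and the right-hand electrode is the cathode (reduction).
E°cell = E°(right) − E°(left) = +1.197 − (−0.750) = +1.947 V.

+1.947 V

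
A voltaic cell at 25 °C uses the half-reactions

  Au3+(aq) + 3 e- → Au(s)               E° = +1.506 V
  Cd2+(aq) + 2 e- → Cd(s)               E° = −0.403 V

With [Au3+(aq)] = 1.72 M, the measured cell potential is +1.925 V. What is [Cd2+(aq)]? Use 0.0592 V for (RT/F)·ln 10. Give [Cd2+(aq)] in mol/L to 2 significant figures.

0.41 M

Au³⁺/Au is the cathode (higher E°); E°cell = +1.506 − (−0.403) = +1.909 V with n = 6.
Since E = E° − (0.0592/n)·log Q, log Q = n(E° − E)/0.0592 = −1.622.
For 2 Au3+(aq) + 3 Cd(s) → 2 Au(s) + 3 Cd2+(aq), the reaction quotient is Q = [Cd2+(aq)]^3 / [Au3+(aq)]^2.
Solving for the unknown gives log [Cd2+(aq)] = −0.384, so [Cd2+(aq)] ≈ 0.41 M.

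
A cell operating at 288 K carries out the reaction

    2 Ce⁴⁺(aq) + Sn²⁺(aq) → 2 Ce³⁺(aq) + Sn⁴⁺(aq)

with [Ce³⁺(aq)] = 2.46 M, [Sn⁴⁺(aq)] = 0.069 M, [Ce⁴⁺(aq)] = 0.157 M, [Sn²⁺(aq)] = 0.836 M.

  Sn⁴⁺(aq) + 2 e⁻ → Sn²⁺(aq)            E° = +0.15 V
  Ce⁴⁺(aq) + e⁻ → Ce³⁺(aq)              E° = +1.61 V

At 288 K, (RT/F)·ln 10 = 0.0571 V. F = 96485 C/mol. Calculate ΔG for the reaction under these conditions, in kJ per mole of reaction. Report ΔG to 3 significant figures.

−275 kJ/mol

E°cell = +1.61 − (+0.15) = +1.46 V; the balanced reaction transfers n = 2 electrons.
Q = ([Ce³⁺(aq)]^2·[Sn⁴⁺(aq)]) / ([Ce⁴⁺(aq)]^2·[Sn²⁺(aq)]) = 20.3, so log Q = 1.307 and E = +1.46 − (0.0571/2)(1.307) = +1.4227 V.
ΔG = −nFE = −(2)(96485)(+1.4227) J/mol = −275 kJ/mol.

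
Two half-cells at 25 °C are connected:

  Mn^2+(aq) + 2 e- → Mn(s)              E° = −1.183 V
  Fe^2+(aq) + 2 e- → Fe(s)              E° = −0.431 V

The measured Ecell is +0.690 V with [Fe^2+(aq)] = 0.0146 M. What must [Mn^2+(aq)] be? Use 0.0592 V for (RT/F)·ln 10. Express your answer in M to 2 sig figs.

The Fe²⁺/Fe couple has the larger reduction potential, so it is the cathode: E°cell = −0.431 − (−1.183) = +0.752 V and n = 2.
Since E = E° − (0.0592/n)·log Q, log Q = n(E° − E)/0.0592 = 2.095.
The balanced reaction is Fe^2+(aq) + Mn(s) → Fe(s) + Mn^2+(aq), so Q = [Mn^2+(aq)] / [Fe^2+(aq)].
Solving for the unknown gives log [Mn^2+(aq)] = 0.259, so [Mn^2+(aq)] ≈ 1.8 M.

1.8 M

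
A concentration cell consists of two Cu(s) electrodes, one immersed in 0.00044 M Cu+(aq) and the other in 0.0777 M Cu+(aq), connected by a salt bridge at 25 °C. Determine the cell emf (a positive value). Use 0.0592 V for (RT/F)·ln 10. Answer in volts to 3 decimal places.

For a concentration cell E°cell = 0, since both electrodes use the same couple.
The compartment with the higher Cu+(aq) concentration (0.0777 M) acts as the cathode; ions are reduced there and produced at the dilute (0.00044 M) anode.
With n = 1, Ecell = −(0.0592/1)·log([dilute]/[conc]) = −(0.0592/1)·log(0.00044/0.0777) = +0.133 V.

0.133 V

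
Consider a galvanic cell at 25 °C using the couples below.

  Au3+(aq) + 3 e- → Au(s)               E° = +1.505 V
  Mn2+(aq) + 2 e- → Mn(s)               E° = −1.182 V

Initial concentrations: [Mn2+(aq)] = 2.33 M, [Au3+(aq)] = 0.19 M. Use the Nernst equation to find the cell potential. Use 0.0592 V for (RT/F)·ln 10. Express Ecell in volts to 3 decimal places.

+2.662 V

Au³⁺/Au is reduced (cathode, E° = +1.505 V) and Mn²⁺/Mn is oxidized (anode).
The standard potential is +1.505 − (−1.182) = +2.687 V and the balanced reaction transfers n = 6 electrons.
For the overall reaction 2 Au3+(aq) + 3 Mn(s) → 2 Au(s) + 3 Mn2+(aq), Q = [Mn2+(aq)]^3 / [Au3+(aq)]^2 = 350, giving log Q = 2.545.
By the Nernst equation, E = +2.687 − (0.0592/6)·(2.545) = +2.662 V.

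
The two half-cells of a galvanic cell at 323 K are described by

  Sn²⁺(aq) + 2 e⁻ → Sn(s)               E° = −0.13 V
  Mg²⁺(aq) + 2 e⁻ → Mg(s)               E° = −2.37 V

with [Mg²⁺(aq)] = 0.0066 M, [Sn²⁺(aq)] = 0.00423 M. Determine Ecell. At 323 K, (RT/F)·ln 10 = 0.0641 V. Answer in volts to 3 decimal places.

Sn²⁺/Sn is reduced (cathode, E° = −0.13 V) and Mg²⁺/Mg is oxidized (anode).
E°cell = −0.13 − (−2.37) = +2.24 V, with n = 2 electrons transferred.
The balanced reaction is Sn²⁺(aq) + Mg(s) → Sn(s) + Mg²⁺(aq), so Q = [Mg²⁺(aq)] / [Sn²⁺(aq)] = 1.56 and log Q = 0.193.
E = E° − (0.0641/n)·log Q = +2.24 − (0.0641/2)(0.193) = +2.234 V.

+2.234 V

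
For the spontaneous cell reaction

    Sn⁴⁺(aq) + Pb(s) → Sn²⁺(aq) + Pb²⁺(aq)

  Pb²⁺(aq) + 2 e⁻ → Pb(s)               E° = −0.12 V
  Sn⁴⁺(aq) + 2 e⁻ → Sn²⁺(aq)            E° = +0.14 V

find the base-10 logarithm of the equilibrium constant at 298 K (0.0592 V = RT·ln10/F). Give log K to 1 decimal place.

The Sn⁴⁺/Sn²⁺ couple is reduced (cathode); E°cell = +0.14 − (−0.12) = +0.26 V with n = 2.
At equilibrium E = 0, so log K = nE°cell / 0.0592 = (2)(+0.26) / 0.0592 = 8.8.

log K = 8.8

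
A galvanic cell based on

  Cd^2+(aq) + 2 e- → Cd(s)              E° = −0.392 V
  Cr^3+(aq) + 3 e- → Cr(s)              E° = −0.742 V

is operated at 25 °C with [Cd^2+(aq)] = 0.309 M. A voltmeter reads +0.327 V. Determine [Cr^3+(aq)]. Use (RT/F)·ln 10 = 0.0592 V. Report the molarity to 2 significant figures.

The Cd²⁺/Cd couple has the larger reduction potential, so it is the cathode: E°cell = −0.392 − (−0.742) = +0.350 V and n = 6.
Since E = E° − (0.0592/n)·log Q, log Q = n(E° − E)/0.0592 = 2.331.
The balanced reaction is 3 Cd^2+(aq) + 2 Cr(s) → 3 Cd(s) + 2 Cr^3+(aq), so Q = [Cr^3+(aq)]^2 / [Cd^2+(aq)]^3.
Substituting the known concentrations and solving, log [Cr^3+(aq)] = 0.400 and [Cr^3+(aq)] = 2.5 M.

2.5 M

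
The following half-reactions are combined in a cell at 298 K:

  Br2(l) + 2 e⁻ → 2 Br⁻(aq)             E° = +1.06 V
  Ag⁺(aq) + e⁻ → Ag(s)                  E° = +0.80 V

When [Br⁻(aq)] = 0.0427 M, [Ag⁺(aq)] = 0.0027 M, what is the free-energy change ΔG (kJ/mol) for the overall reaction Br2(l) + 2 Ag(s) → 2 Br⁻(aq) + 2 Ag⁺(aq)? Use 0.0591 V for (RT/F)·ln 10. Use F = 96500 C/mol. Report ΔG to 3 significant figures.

−95.1 kJ/mol

The standard cell potential is +1.06 − (+0.80) = +0.26 V, with n = 2 electrons in the balanced equation.
The reaction quotient is [Br⁻(aq)]^2·[Ag⁺(aq)]^2 = 1.33×10^−8; by Nernst, E = +0.26 − (0.0591/2)(−7.876) = +0.4927 V.
ΔG = −nFE = −(2)(96500)(+0.4927) J/mol = −95.1 kJ/mol.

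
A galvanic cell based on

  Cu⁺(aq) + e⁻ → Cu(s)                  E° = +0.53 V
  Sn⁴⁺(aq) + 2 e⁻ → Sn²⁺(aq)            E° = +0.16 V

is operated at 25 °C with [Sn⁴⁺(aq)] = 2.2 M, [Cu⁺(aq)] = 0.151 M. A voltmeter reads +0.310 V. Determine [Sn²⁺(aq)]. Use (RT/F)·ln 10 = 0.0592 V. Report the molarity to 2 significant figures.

The Cu⁺/Cu couple has the larger reduction potential, so it is the cathode: E°cell = +0.53 − (+0.16) = +0.37 V and n = 2.
Rearranging E = E° − (0.0592/n)·log Q gives log Q = 2(+0.37 − (+0.310))/0.0592 = 2.027.
For 2 Cu⁺(aq) + Sn²⁺(aq) → 2 Cu(s) + Sn⁴⁺(aq), the reaction quotient is Q = [Sn⁴⁺(aq)] / ([Cu⁺(aq)]^2·[Sn²⁺(aq)]).
Isolating [Sn²⁺(aq)] in Q = 10^{2.027} yields log [Sn²⁺(aq)] = −0.043, i.e. 0.91 M.

0.91 M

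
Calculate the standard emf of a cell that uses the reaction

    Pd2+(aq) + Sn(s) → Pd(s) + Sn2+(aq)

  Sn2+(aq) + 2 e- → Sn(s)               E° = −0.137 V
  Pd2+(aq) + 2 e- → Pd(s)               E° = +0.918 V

+1.055 V

Pd2+(aq) gains electrons, so the Pd²⁺/Pd couple is the cathode; the Sn²⁺/Sn couple is the anode.
E°cell = E°(cathode) − E°(anode) = +0.918 − (−0.137) = +1.055 V.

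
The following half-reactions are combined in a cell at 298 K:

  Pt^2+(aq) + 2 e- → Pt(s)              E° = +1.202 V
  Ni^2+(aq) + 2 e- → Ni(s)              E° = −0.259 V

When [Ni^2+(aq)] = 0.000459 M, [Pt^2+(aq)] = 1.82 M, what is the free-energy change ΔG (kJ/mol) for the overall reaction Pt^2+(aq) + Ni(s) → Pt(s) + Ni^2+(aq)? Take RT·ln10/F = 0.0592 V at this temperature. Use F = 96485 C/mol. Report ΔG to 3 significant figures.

With Pt²⁺/Pt reduced at the cathode, E°cell = +1.202 − (−0.259) = +1.461 V and n = 2.
The reaction quotient is [Ni^2+(aq)] / [Pt^2+(aq)] = 0.000252; by Nernst, E = +1.461 − (0.0592/2)(−3.598) = +1.5675 V.
Finally ΔG = −nFE = −(2)(96485 C/mol)(+1.5675 V) = −302 kJ/mol.

−302 kJ/mol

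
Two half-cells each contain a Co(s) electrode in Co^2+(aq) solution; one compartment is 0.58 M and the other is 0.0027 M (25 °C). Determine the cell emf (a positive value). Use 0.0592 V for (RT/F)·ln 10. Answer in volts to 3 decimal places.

0.069 V

For a concentration cell E°cell = 0, since both electrodes use the same couple.
The compartment with the higher Co^2+(aq) concentration (0.58 M) acts as the cathode; ions are reduced there and produced at the dilute (0.0027 M) anode.
With n = 2, Ecell = −(0.0592/2)·log([dilute]/[conc]) = −(0.0592/2)·log(0.0027/0.58) = +0.069 V.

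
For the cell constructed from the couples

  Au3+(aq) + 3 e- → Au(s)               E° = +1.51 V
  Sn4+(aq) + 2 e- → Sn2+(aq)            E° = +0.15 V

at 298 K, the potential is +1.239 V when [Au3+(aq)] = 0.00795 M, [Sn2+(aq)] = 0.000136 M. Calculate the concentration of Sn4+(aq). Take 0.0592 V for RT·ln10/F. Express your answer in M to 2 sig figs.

0.066 M

With Au³⁺/Au at the cathode and Sn⁴⁺/Sn²⁺ at the anode, E°cell = +1.51 − (+0.15) = +1.36 V (n = 6).
Rearranging E = E° − (0.0592/n)·log Q gives log Q = 6(+1.36 − (+1.239))/0.0592 = 12.264.
For 2 Au3+(aq) + 3 Sn2+(aq) → 2 Au(s) + 3 Sn4+(aq), the reaction quotient is Q = [Sn4+(aq)]^3 / ([Au3+(aq)]^2·[Sn2+(aq)]^3).
Isolating [Sn4+(aq)] in Q = 10^{12.264} yields log [Sn4+(aq)] = −1.178, i.e. 0.066 M.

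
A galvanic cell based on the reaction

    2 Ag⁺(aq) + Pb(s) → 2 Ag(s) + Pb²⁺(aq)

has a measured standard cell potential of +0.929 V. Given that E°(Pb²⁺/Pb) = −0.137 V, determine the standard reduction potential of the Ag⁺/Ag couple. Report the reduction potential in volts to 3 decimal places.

+0.792 V

In the reaction as written the Ag⁺/Ag couple is reduced (cathode) and Pb²⁺/Pb is oxidized (anode), so E°cell = E°(Ag⁺/Ag) − E°(Pb²⁺/Pb).
E°(Ag⁺/Ag) = E°cell + E°(anode) = +0.929 + (−0.137) = +0.792 V.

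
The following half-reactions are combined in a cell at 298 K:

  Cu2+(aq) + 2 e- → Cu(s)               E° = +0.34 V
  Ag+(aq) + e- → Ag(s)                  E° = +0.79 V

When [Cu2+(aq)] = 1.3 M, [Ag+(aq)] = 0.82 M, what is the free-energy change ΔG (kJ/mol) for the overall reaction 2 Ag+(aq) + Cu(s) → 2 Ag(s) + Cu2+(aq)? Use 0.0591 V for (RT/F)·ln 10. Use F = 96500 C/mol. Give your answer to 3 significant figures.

−85.2 kJ/mol

With Ag⁺/Ag reduced at the cathode, E°cell = +0.79 − (+0.34) = +0.45 V and n = 2.
Q = [Cu2+(aq)] / [Ag+(aq)]^2 = 1.93, so log Q = 0.286 and E = +0.45 − (0.0591/2)(0.286) = +0.4415 V.
Then ΔG = −nFE = −2 × 96500 × +0.4415 J/mol = −85.2 kJ/mol.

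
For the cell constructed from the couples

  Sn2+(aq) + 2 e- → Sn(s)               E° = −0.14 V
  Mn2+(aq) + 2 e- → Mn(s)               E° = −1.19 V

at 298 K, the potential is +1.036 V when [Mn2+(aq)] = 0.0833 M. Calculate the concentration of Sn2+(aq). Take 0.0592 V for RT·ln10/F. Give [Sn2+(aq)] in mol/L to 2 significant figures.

The Sn²⁺/Sn couple has the larger reduction potential, so it is the cathode: E°cell = −0.14 − (−1.19) = +1.05 V and n = 2.
From the Nernst equation, log Q = n(E° − E)/0.0592 = 2·(+1.05 − (+1.036))/0.0592 = 0.473.
Balancing electrons gives Sn2+(aq) + Mn(s) → Sn(s) + Mn2+(aq); thus Q = [Mn2+(aq)] / [Sn2+(aq)].
Solving for the unknown gives log [Sn2+(aq)] = −1.552, so [Sn2+(aq)] ≈ 0.028 M.

0.028 M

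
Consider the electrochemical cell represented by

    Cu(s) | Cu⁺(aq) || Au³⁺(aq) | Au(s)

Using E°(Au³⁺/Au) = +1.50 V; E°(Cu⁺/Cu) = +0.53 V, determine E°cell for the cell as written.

By convention the left-hand electrode in cell notation is the anode (oxidation) and the right-hand electrode is the cathode (reduction).
E°cell = E°(right) − E°(left) = +1.50 − (+0.53) = +0.97 V.

+0.97 V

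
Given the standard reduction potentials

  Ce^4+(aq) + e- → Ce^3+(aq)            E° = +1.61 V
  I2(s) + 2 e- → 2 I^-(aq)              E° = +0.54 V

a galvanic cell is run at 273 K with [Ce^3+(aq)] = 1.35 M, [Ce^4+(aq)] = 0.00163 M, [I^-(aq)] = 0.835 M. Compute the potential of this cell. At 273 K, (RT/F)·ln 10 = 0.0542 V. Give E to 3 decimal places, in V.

Since E°(Ce⁴⁺/Ce³⁺) > E°(I₂/I⁻), Ce⁴⁺/Ce³⁺ serves as the cathode.
E°cell = E°cat − E°an = +1.61 − (+0.54) = +1.07 V; n = 2.
The balanced reaction is 2 Ce^4+(aq) + 2 I^-(aq) → 2 Ce^3+(aq) + I2(s), so Q = [Ce^3+(aq)]^2 / ([Ce^4+(aq)]^2·[I^-(aq)]^2) = 9.84×10^5 and log Q = 5.993.
Applying E = E° − (RT ln10/nF)·log Q gives +1.07 − (0.0542/2)(5.993) = +0.908 V.

+0.908 V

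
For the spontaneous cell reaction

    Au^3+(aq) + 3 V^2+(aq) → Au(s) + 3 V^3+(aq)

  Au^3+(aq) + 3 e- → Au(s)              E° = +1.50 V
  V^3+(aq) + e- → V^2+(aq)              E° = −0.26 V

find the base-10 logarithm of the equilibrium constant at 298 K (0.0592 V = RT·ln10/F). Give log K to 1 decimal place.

The Au³⁺/Au couple is reduced (cathode); E°cell = +1.50 − (−0.26) = +1.76 V with n = 3.
At equilibrium E = 0, so log K = nE°cell / 0.0592 = (3)(+1.76) / 0.0592 = 89.2.

log K = 89.2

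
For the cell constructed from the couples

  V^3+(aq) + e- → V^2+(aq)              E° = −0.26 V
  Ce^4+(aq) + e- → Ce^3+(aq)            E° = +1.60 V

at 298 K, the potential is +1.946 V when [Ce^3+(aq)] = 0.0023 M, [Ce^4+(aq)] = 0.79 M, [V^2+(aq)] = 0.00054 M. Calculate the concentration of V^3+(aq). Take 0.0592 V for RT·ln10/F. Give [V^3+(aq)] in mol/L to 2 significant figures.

0.0065 M

Ce⁴⁺/Ce³⁺ is the cathode (higher E°); E°cell = +1.60 − (−0.26) = +1.86 V with n = 1.
Since E = E° − (0.0592/n)·log Q, log Q = n(E° − E)/0.0592 = −1.453.
The balanced reaction is Ce^4+(aq) + V^2+(aq) → Ce^3+(aq) + V^3+(aq), so Q = ([Ce^3+(aq)]·[V^3+(aq)]) / ([Ce^4+(aq)]·[V^2+(aq)]).
Substituting the known concentrations and solving, log [V^3+(aq)] = −2.185 and [V^3+(aq)] = 0.0065 M.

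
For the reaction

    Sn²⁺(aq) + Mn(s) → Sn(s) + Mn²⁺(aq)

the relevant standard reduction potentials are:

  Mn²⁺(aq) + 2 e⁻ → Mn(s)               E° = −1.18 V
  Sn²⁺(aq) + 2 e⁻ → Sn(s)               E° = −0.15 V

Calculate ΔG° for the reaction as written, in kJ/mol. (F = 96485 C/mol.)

−199 kJ/mol

In the reaction as written Sn²⁺(aq) is reduced, so the Sn²⁺/Sn couple is the cathode and Mn²⁺/Mn is the anode.
E°cell = −0.15 − (−1.18) = +1.03 V; balancing electrons gives n = 2.
ΔG° = −nFE°cell = −(2)(96485)(+1.03) J/mol = −199 kJ/mol.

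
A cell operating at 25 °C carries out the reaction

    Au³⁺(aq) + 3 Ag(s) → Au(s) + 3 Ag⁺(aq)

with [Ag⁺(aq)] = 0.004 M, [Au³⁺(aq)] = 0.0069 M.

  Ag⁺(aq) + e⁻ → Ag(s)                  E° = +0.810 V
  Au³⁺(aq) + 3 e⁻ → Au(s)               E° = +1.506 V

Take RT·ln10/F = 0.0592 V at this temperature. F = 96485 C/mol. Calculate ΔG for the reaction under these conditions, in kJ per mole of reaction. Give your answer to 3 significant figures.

E°cell = +1.506 − (+0.810) = +0.696 V; the balanced reaction transfers n = 3 electrons.
The reaction quotient is [Ag⁺(aq)]^3 / [Au³⁺(aq)] = 9.28×10^−6; by Nernst, E = +0.696 − (0.0592/3)(−5.033) = +0.7953 V.
Then ΔG = −nFE = −3 × 96485 × +0.7953 J/mol = −230 kJ/mol.

−230 kJ/mol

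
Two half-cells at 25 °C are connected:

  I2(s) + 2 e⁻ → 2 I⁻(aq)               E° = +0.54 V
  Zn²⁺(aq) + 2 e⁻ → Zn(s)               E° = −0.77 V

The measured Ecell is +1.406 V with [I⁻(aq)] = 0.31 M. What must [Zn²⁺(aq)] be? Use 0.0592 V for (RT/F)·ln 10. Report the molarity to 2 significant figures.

I₂/I⁻ is the cathode (higher E°); E°cell = +0.54 − (−0.77) = +1.31 V with n = 2.
Rearranging E = E° − (0.0592/n)·log Q gives log Q = 2(+1.31 − (+1.406))/0.0592 = −3.243.
The balanced reaction is I2(s) + Zn(s) → 2 I⁻(aq) + Zn²⁺(aq), so Q = [I⁻(aq)]^2·[Zn²⁺(aq)].
Solving for the unknown gives log [Zn²⁺(aq)] = −2.226, so [Zn²⁺(aq)] ≈ 0.0059 M.

0.0059 M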